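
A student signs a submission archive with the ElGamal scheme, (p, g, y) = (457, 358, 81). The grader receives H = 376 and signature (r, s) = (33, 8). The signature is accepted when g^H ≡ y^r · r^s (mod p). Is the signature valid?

valid

Left side g^H mod p:
Squares mod 457: 358^1≡358, 358^2≡204, 358^4≡29, 358^8≡384, 358^16≡302, 358^32≡261, 358^64≡28, 358^128≡327, 358^256≡448
376 = 256 + 64 + 32 + 16 + 8, so 358^376 ≡ 448·28·261·302·384 ≡ 153 (mod 457)
Right side y^r · r^s mod p:
Squares mod 457: 81^1≡81, 81^2≡163, 81^4≡63, 81^8≡313, 81^16≡171, 81^32≡450
33 = 32 + 1, so 81^33 ≡ 450·81 ≡ 347 (mod 457)
Squares mod 457: 33^1≡33, 33^2≡175, 33^4≡6, 33^8≡36
33^8 ≡ 36 (mod 457)
347·36 = 12492 ≡ 153 (mod 457)
153 ≡ 153 (mod 457), so the signature is genuine.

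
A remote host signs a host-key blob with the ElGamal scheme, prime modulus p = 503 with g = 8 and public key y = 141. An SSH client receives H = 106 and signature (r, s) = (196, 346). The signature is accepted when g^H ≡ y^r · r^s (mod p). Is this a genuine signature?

Left side g^H mod p:
8^2 = 64
8^4 ≡ 64^2 = 4096 ≡ 72
8^8 ≡ 72^2 = 5184 ≡ 154
8^16 ≡ 154^2 = 23716 ≡ 75
8^32 ≡ 75^2 = 5625 ≡ 92
8^64 ≡ 92^2 = 8464 ≡ 416
106 = 64 + 32 + 8 + 2, so 8^106 ≡ 416·92·154·64 ≡ 78 (mod 503)
Right side y^r · r^s mod p:
141^2 = 19881 ≡ 264
141^4 ≡ 264^2 = 69696 ≡ 282
141^8 ≡ 282^2 = 79524 ≡ 50
141^16 ≡ 50^2 = 2500 ≡ 488
141^32 ≡ 488^2 = 238144 ≡ 225
141^64 ≡ 225^2 = 50625 ≡ 325
141^128 ≡ 325^2 = 105625 ≡ 498
196 = 128 + 64 + 4, so 141^196 ≡ 498·325·282 ≡ 486 (mod 503)
196^2 = 38416 ≡ 188
196^4 ≡ 188^2 = 35344 ≡ 134
196^8 ≡ 134^2 = 17956 ≡ 351
196^16 ≡ 351^2 = 123201 ≡ 469
196^32 ≡ 469^2 = 219961 ≡ 150
196^64 ≡ 150^2 = 22500 ≡ 368
196^128 ≡ 368^2 = 135424 ≡ 117
196^256 ≡ 117^2 = 13689 ≡ 108
346 = 256 + 64 + 16 + 8 + 2, so 196^346 ≡ 108·368·469·351·188 ≡ 25 (mod 503)
486·25 = 12150 ≡ 78 (mod 503)
78 ≡ 78 (mod 503), so the signature is genuine.

genuine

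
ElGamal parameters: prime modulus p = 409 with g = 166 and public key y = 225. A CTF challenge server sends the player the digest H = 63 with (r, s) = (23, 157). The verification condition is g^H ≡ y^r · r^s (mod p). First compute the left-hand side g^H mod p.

166^63 mod 409 = 51

51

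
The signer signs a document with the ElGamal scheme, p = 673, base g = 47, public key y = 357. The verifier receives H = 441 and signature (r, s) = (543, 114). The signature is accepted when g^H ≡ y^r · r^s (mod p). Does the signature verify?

verifies

Left side g^H mod p:
47^2 = 2209 ≡ 190
47^4 ≡ 190^2 = 36100 ≡ 431
47^8 ≡ 431^2 = 185761 ≡ 13
47^16 ≡ 13^2 = 169
47^32 ≡ 169^2 = 28561 ≡ 295
47^64 ≡ 295^2 = 87025 ≡ 208
47^128 ≡ 208^2 = 43264 ≡ 192
47^256 ≡ 192^2 = 36864 ≡ 522
441 = 256 + 128 + 32 + 16 + 8 + 1, so 47^441 ≡ 522·192·295·169·13·47 ≡ 524 (mod 673)
Right side y^r · r^s mod p:
357^2 = 127449 ≡ 252
357^4 ≡ 252^2 = 63504 ≡ 242
357^8 ≡ 242^2 = 58564 ≡ 13
357^16 ≡ 13^2 = 169
357^32 ≡ 169^2 = 28561 ≡ 295
357^64 ≡ 295^2 = 87025 ≡ 208
357^128 ≡ 208^2 = 43264 ≡ 192
357^256 ≡ 192^2 = 36864 ≡ 522
357^512 ≡ 522^2 = 272484 ≡ 592
543 = 512 + 16 + 8 + 4 + 2 + 1, so 357^543 ≡ 592·169·13·242·252·357 ≡ 640 (mod 673)
543^2 = 294849 ≡ 75
543^4 ≡ 75^2 = 5625 ≡ 241
543^8 ≡ 241^2 = 58081 ≡ 203
543^16 ≡ 203^2 = 41209 ≡ 156
543^32 ≡ 156^2 = 24336 ≡ 108
543^64 ≡ 108^2 = 11664 ≡ 223
114 = 64 + 32 + 16 + 2, so 543^114 ≡ 223·108·156·75 ≡ 392 (mod 673)
640·392 = 250880 ≡ 524 (mod 673)
524 ≡ 524 (mod 673), so the signature is genuine.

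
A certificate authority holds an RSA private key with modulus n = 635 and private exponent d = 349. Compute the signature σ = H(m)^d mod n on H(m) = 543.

378

(H(m))^2 ≡ 543^2 = 294849 ≡ 209
(H(m))^4 ≡ 209^2 = 43681 ≡ 501
(H(m))^8 ≡ 501^2 = 251001 ≡ 176
(H(m))^16 ≡ 176^2 = 30976 ≡ 496
(H(m))^32 ≡ 496^2 = 246016 ≡ 271
(H(m))^64 ≡ 271^2 = 73441 ≡ 416
(H(m))^128 ≡ 416^2 = 173056 ≡ 336
(H(m))^256 ≡ 336^2 = 112896 ≡ 501
349 = 256 + 64 + 16 + 8 + 4 + 1, so (H(m))^349 ≡ 501·416·496·176·501·543 ≡ 378 (mod 635)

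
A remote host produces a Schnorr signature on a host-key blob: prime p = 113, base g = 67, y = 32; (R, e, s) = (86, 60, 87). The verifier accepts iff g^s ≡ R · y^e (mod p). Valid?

g^s mod p:
67^2 = 4489 ≡ 82
67^4 ≡ 82^2 = 6724 ≡ 57
67^8 ≡ 57^2 = 3249 ≡ 85
67^16 ≡ 85^2 = 7225 ≡ 106
67^32 ≡ 106^2 = 11236 ≡ 49
67^64 ≡ 49^2 = 2401 ≡ 28
87 = 64 + 16 + 4 + 2 + 1, so 67^87 ≡ 28·106·57·82·67 ≡ 33 (mod 113)
R · y^e mod p:
32^2 = 1024 ≡ 7
32^4 ≡ 7^2 = 49
32^8 ≡ 49^2 = 2401 ≡ 28
32^16 ≡ 28^2 = 784 ≡ 106
32^32 ≡ 106^2 = 11236 ≡ 49
60 = 32 + 16 + 8 + 4, so 32^60 ≡ 49·106·28·49 ≡ 49 (mod 113)
86·49 = 4214 ≡ 33 (mod 113)
33 ≡ 33 (mod 113); signature holds.

yes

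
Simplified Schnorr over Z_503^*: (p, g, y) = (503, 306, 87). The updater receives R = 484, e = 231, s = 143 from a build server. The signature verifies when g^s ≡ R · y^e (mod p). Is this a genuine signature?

g^s mod p:
Squares mod 503: 306^1≡306, 306^2≡78, 306^4≡48, 306^8≡292, 306^16≡257, 306^32≡156, 306^64≡192, 306^128≡145
143 = 128 + 8 + 4 + 2 + 1, so 306^143 ≡ 145·292·48·78·306 ≡ 130 (mod 503)
R · y^e mod p:
Squares mod 503: 87^1≡87, 87^2≡24, 87^4≡73, 87^8≡299, 87^16≡370, 87^32≡84, 87^64≡14, 87^128≡196
231 = 128 + 64 + 32 + 4 + 2 + 1, so 87^231 ≡ 196·14·84·73·24·87 ≡ 321 (mod 503)
484·321 = 155364 ≡ 440 (mod 503)
130 ≠ 440; the check fails.

forged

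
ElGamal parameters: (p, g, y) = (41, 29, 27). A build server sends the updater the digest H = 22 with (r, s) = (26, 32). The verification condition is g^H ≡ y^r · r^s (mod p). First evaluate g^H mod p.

20

29^2 = 841 ≡ 21
29^4 ≡ 21^2 = 441 ≡ 31
29^8 ≡ 31^2 = 961 ≡ 18
29^16 ≡ 18^2 = 324 ≡ 37
22 = 16 + 4 + 2, so 29^22 ≡ 37·31·21 ≡ 20 (mod 41)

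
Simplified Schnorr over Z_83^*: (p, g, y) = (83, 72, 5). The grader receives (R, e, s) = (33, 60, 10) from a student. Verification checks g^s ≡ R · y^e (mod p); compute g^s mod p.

48

72^2 = 5184 ≡ 38
72^4 ≡ 38^2 = 1444 ≡ 33
72^8 ≡ 33^2 = 1089 ≡ 10
10 = 8 + 2, so 72^10 ≡ 10·38 ≡ 48 (mod 83)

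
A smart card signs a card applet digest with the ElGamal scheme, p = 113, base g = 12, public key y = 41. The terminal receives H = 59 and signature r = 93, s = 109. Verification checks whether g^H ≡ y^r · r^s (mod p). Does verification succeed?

fails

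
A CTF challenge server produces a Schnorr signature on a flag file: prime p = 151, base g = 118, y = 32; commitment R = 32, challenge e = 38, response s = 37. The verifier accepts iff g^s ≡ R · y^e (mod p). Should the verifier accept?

reject

g^s mod p:
118^37 mod 151 = 118
R · y^e mod p:
32^38 mod 151 = 118
32·118 = 3776 ≡ 1 (mod 151)
118 ≠ 1; the check fails.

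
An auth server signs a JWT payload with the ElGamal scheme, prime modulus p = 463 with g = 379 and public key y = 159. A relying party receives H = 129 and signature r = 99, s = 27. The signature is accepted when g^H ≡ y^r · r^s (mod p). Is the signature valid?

Left side g^H mod p:
379^2 = 143641 ≡ 111
379^4 ≡ 111^2 = 12321 ≡ 283
379^8 ≡ 283^2 = 80089 ≡ 453
379^16 ≡ 453^2 = 205209 ≡ 100
379^32 ≡ 100^2 = 10000 ≡ 277
379^64 ≡ 277^2 = 76729 ≡ 334
379^128 ≡ 334^2 = 111556 ≡ 436
129 = 128 + 1, so 379^129 ≡ 436·379 ≡ 416 (mod 463)
Right side y^r · r^s mod p:
159^2 = 25281 ≡ 279
159^4 ≡ 279^2 = 77841 ≡ 57
159^8 ≡ 57^2 = 3249 ≡ 8
159^16 ≡ 8^2 = 64
159^32 ≡ 64^2 = 4096 ≡ 392
159^64 ≡ 392^2 = 153664 ≡ 411
99 = 64 + 32 + 2 + 1, so 159^99 ≡ 411·392·279·159 ≡ 118 (mod 463)
99^2 = 9801 ≡ 78
99^4 ≡ 78^2 = 6084 ≡ 65
99^8 ≡ 65^2 = 4225 ≡ 58
99^16 ≡ 58^2 = 3364 ≡ 123
27 = 16 + 8 + 2 + 1, so 99^27 ≡ 123·58·78·99 ≡ 82 (mod 463)
118·82 = 9676 ≡ 416 (mod 463)
416 ≡ 416 (mod 463), so the signature is genuine.

valid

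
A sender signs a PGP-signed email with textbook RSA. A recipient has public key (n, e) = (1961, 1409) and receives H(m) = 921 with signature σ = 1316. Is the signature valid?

invalid

σ^2 ≡ 1316^2 = 1731856 ≡ 293
σ^4 ≡ 293^2 = 85849 ≡ 1526
σ^8 ≡ 1526^2 = 2328676 ≡ 969
σ^16 ≡ 969^2 = 938961 ≡ 1603
σ^32 ≡ 1603^2 = 2569609 ≡ 699
σ^64 ≡ 699^2 = 488601 ≡ 312
σ^128 ≡ 312^2 = 97344 ≡ 1255
σ^256 ≡ 1255^2 = 1575025 ≡ 342
σ^512 ≡ 342^2 = 116964 ≡ 1265
σ^1024 ≡ 1265^2 = 1600225 ≡ 49
1409 = 1024 + 256 + 128 + 1, so σ^1409 ≡ 49·342·1255·1316 ≡ 152 (mod 1961)
152 ≠ 921, so verification fails.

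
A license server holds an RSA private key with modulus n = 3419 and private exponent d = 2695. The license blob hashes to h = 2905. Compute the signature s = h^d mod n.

h^2 ≡ 2905^2 = 8439025 ≡ 933
h^4 ≡ 933^2 = 870489 ≡ 2063
h^8 ≡ 2063^2 = 4255969 ≡ 2733
h^16 ≡ 2733^2 = 7469289 ≡ 2193
h^32 ≡ 2193^2 = 4809249 ≡ 2135
h^64 ≡ 2135^2 = 4558225 ≡ 698
h^128 ≡ 698^2 = 487204 ≡ 1706
h^256 ≡ 1706^2 = 2910436 ≡ 867
h^512 ≡ 867^2 = 751689 ≡ 2928
h^1024 ≡ 2928^2 = 8573184 ≡ 1751
h^2048 ≡ 1751^2 = 3066001 ≡ 2577
2695 = 2048 + 512 + 128 + 4 + 2 + 1, so h^2695 ≡ 2577·2928·1706·2063·933·2905 ≡ 2152 (mod 3419)

2152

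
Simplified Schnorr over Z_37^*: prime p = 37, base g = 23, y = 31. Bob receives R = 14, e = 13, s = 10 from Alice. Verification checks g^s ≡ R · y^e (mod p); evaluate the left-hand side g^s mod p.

23^2 = 529 ≡ 11
23^4 ≡ 11^2 = 121 ≡ 10
23^8 ≡ 10^2 = 100 ≡ 26
10 = 8 + 2, so 23^10 ≡ 26·11 ≡ 27 (mod 37)

27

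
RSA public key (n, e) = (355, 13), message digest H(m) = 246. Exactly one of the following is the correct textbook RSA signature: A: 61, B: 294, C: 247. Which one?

A

Candidate A: Squares mod 355: 61^1≡61, 61^2≡171, 61^4≡131, 61^8≡121; 13 = 8 + 4 + 1, so 61^13 ≡ 121·131·61 ≡ 246 (mod 355)
  → matches H(m) = 246
Candidate B: Squares mod 355: 294^1≡294, 294^2≡171, 294^4≡131, 294^8≡121; 13 = 8 + 4 + 1, so 294^13 ≡ 121·131·294 ≡ 109 (mod 355)
Candidate C: Squares mod 355: 247^1≡247, 247^2≡304, 247^4≡116, 247^8≡321; 13 = 8 + 4 + 1, so 247^13 ≡ 321·116·247 ≡ 307 (mod 355)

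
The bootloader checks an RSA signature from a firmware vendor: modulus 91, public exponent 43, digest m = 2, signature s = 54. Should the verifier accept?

reject

s^2 ≡ 54^2 = 2916 ≡ 4
s^4 ≡ 4^2 = 16
s^8 ≡ 16^2 = 256 ≡ 74
s^16 ≡ 74^2 = 5476 ≡ 16
s^32 ≡ 16^2 = 256 ≡ 74
43 = 32 + 8 + 2 + 1, so s^43 ≡ 74·74·4·54 ≡ 89 (mod 91)
The recovered value 89 does not match the digest 2.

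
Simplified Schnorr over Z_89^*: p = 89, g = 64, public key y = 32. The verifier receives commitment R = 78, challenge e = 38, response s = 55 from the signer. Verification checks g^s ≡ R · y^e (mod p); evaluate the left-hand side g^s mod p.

1

Squares mod 89: 64^1≡64, 64^2≡2, 64^4≡4, 64^8≡16, 64^16≡78, 64^32≡32
55 = 32 + 16 + 4 + 2 + 1, so 64^55 ≡ 32·78·4·2·64 ≡ 1 (mod 89)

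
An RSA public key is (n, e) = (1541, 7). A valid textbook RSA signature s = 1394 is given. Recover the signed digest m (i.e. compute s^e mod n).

65

Squares mod 1541: s^1≡1394, s^2≡35, s^4≡1225
7 = 4 + 2 + 1, so s^7 ≡ 1225·35·1394 ≡ 65 (mod 1541)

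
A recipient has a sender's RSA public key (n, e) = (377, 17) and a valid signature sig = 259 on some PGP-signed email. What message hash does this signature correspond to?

298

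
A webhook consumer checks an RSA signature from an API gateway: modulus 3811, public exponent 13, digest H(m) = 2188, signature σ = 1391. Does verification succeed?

σ^2 ≡ 1391^2 = 1934881 ≡ 2704
σ^4 ≡ 2704^2 = 7311616 ≡ 2118
σ^8 ≡ 2118^2 = 4485924 ≡ 377
13 = 8 + 4 + 1, so σ^13 ≡ 377·2118·1391 ≡ 942 (mod 3811)
The recovered value 942 does not match the digest 2188.

fails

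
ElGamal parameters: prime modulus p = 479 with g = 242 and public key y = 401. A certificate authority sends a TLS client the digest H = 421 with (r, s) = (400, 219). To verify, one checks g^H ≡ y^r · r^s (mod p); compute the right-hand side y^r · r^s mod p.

368

401^2 = 160801 ≡ 336
401^4 ≡ 336^2 = 112896 ≡ 331
401^8 ≡ 331^2 = 109561 ≡ 349
401^16 ≡ 349^2 = 121801 ≡ 135
401^32 ≡ 135^2 = 18225 ≡ 23
401^64 ≡ 23^2 = 529 ≡ 50
401^128 ≡ 50^2 = 2500 ≡ 105
401^256 ≡ 105^2 = 11025 ≡ 8
400 = 256 + 128 + 16, so 401^400 ≡ 8·105·135 ≡ 356 (mod 479)
400^2 = 160000 ≡ 14
400^4 ≡ 14^2 = 196
400^8 ≡ 196^2 = 38416 ≡ 96
400^16 ≡ 96^2 = 9216 ≡ 115
400^32 ≡ 115^2 = 13225 ≡ 292
400^64 ≡ 292^2 = 85264 ≡ 2
400^128 ≡ 2^2 = 4
219 = 128 + 64 + 16 + 8 + 2 + 1, so 400^219 ≡ 4·2·115·96·14·400 ≡ 71 (mod 479)
y^r · r^s ≡ 356·71 = 25276 ≡ 368 (mod 479)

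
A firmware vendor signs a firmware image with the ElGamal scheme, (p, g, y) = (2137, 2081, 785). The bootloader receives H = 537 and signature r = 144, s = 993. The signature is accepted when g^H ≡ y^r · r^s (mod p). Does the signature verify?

Left side g^H mod p:
2081^2 = 4330561 ≡ 999
2081^4 ≡ 999^2 = 998001 ≡ 22
2081^8 ≡ 22^2 = 484
2081^16 ≡ 484^2 = 234256 ≡ 1323
2081^32 ≡ 1323^2 = 1750329 ≡ 126
2081^64 ≡ 126^2 = 15876 ≡ 917
2081^128 ≡ 917^2 = 840889 ≡ 1048
2081^256 ≡ 1048^2 = 1098304 ≡ 2023
2081^512 ≡ 2023^2 = 4092529 ≡ 174
537 = 512 + 16 + 8 + 1, so 2081^537 ≡ 174·1323·484·2081 ≡ 1755 (mod 2137)
Right side y^r · r^s mod p:
785^2 = 616225 ≡ 769
785^4 ≡ 769^2 = 591361 ≡ 1549
785^8 ≡ 1549^2 = 2399401 ≡ 1687
785^16 ≡ 1687^2 = 2845969 ≡ 1622
785^32 ≡ 1622^2 = 2630884 ≡ 237
785^64 ≡ 237^2 = 56169 ≡ 607
785^128 ≡ 607^2 = 368449 ≡ 885
144 = 128 + 16, so 785^144 ≡ 885·1622 ≡ 1543 (mod 2137)
144^2 = 20736 ≡ 1503
144^4 ≡ 1503^2 = 2259009 ≡ 200
144^8 ≡ 200^2 = 40000 ≡ 1534
144^16 ≡ 1534^2 = 2353156 ≡ 319
144^32 ≡ 319^2 = 101761 ≡ 1322
144^64 ≡ 1322^2 = 1747684 ≡ 1755
144^128 ≡ 1755^2 = 3080025 ≡ 608
144^256 ≡ 608^2 = 369664 ≡ 2100
144^512 ≡ 2100^2 = 4410000 ≡ 1369
993 = 512 + 256 + 128 + 64 + 32 + 1, so 144^993 ≡ 1369·2100·608·1755·1322·144 ≡ 677 (mod 2137)
1543·677 = 1044611 ≡ 1755 (mod 2137)
1755 ≡ 1755 (mod 2137), so the signature is genuine.

verifies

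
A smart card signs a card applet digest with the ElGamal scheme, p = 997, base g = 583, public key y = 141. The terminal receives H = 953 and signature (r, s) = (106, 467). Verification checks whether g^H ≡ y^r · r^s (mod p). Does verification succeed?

passes

Left side g^H mod p:
583^2 = 339889 ≡ 909
583^4 ≡ 909^2 = 826281 ≡ 765
583^8 ≡ 765^2 = 585225 ≡ 983
583^16 ≡ 983^2 = 966289 ≡ 196
583^32 ≡ 196^2 = 38416 ≡ 530
583^64 ≡ 530^2 = 280900 ≡ 743
583^128 ≡ 743^2 = 552049 ≡ 708
583^256 ≡ 708^2 = 501264 ≡ 770
583^512 ≡ 770^2 = 592900 ≡ 682
953 = 512 + 256 + 128 + 32 + 16 + 8 + 1, so 583^953 ≡ 682·770·708·530·196·983·583 ≡ 251 (mod 997)
Right side y^r · r^s mod p:
141^2 = 19881 ≡ 938
141^4 ≡ 938^2 = 879844 ≡ 490
141^8 ≡ 490^2 = 240100 ≡ 820
141^16 ≡ 820^2 = 672400 ≡ 422
141^32 ≡ 422^2 = 178084 ≡ 618
141^64 ≡ 618^2 = 381924 ≡ 73
106 = 64 + 32 + 8 + 2, so 141^106 ≡ 73·618·820·938 ≡ 131 (mod 997)
106^2 = 11236 ≡ 269
106^4 ≡ 269^2 = 72361 ≡ 577
106^8 ≡ 577^2 = 332929 ≡ 928
106^16 ≡ 928^2 = 861184 ≡ 773
106^32 ≡ 773^2 = 597529 ≡ 326
106^64 ≡ 326^2 = 106276 ≡ 594
106^128 ≡ 594^2 = 352836 ≡ 895
106^256 ≡ 895^2 = 801025 ≡ 434
467 = 256 + 128 + 64 + 16 + 2 + 1, so 106^467 ≡ 434·895·594·773·269·106 ≡ 489 (mod 997)
131·489 = 64059 ≡ 251 (mod 997)
251 ≡ 251 (mod 997), so the signature is genuine.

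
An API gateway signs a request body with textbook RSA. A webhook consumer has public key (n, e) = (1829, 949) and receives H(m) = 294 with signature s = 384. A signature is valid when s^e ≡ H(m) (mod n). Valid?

s^949 mod 1829 = 747
747 ≠ 294, so verification fails.

no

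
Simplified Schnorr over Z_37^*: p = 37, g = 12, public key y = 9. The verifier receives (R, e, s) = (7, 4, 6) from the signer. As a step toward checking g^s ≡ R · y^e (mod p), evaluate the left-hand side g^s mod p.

12^2 = 144 ≡ 33
12^4 ≡ 33^2 = 1089 ≡ 16
6 = 4 + 2, so 12^6 ≡ 16·33 ≡ 10 (mod 37)

10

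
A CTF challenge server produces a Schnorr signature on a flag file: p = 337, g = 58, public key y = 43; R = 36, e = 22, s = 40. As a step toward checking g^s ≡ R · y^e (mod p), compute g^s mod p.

58^2 = 3364 ≡ 331
58^4 ≡ 331^2 = 109561 ≡ 36
58^8 ≡ 36^2 = 1296 ≡ 285
58^16 ≡ 285^2 = 81225 ≡ 8
58^32 ≡ 8^2 = 64
40 = 32 + 8, so 58^40 ≡ 64·285 ≡ 42 (mod 337)

42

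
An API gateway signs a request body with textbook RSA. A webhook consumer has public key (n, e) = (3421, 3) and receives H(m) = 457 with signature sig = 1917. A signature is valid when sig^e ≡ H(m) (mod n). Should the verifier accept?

reject

sig^2 ≡ 1917^2 = 3674889 ≡ 735
3 = 2 + 1, so sig^3 ≡ 735·1917 ≡ 2964 (mod 3421)
2964 ≠ 457, so verification fails.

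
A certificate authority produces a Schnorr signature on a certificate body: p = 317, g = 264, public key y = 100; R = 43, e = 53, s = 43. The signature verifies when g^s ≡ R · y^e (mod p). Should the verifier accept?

reject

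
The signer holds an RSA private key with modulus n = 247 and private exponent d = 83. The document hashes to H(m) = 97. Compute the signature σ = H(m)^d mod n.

167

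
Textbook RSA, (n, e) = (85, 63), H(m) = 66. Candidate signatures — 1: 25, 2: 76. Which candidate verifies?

Candidate 1: 25^2 = 625 ≡ 30; 25^4 ≡ 30^2 = 900 ≡ 50; 25^8 ≡ 50^2 = 2500 ≡ 35; 25^16 ≡ 35^2 = 1225 ≡ 35; 25^32 ≡ 35^2 = 1225 ≡ 35; 63 = 32 + 16 + 8 + 4 + 2 + 1, so 25^63 ≡ 35·35·35·50·30·25 ≡ 15 (mod 85)
Candidate 2: 76^2 = 5776 ≡ 81; 76^4 ≡ 81^2 = 6561 ≡ 16; 76^8 ≡ 16^2 = 256 ≡ 1; 76^16 ≡ 1^2 = 1; 76^32 ≡ 1^2 = 1; 63 = 32 + 16 + 8 + 4 + 2 + 1, so 76^63 ≡ 1·1·1·16·81·76 ≡ 66 (mod 85)
  → matches H(m) = 66

2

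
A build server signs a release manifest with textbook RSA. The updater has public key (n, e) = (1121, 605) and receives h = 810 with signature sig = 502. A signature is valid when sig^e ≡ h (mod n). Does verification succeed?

Squares mod 1121: sig^1≡502, sig^2≡900, sig^4≡638, sig^8≡121, sig^16≡68, sig^32≡140, sig^64≡543, sig^128≡26, sig^256≡676, sig^512≡729
605 = 512 + 64 + 16 + 8 + 4 + 1, so sig^605 ≡ 729·543·68·121·638·502 ≡ 810 (mod 1121)
810 = h, so the signature checks out.

passes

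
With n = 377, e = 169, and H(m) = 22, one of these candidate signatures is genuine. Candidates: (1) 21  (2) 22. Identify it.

2

Candidate 1: Squares mod 377: 21^1≡21, 21^2≡64, 21^4≡326, 21^8≡339, 21^16≡313, 21^32≡326, 21^64≡339, 21^128≡313; 169 = 128 + 32 + 8 + 1, so 21^169 ≡ 313·326·339·21 ≡ 21 (mod 377)
Candidate 2: Squares mod 377: 22^1≡22, 22^2≡107, 22^4≡139, 22^8≡94, 22^16≡165, 22^32≡81, 22^64≡152, 22^128≡107; 169 = 128 + 32 + 8 + 1, so 22^169 ≡ 107·81·94·22 ≡ 22 (mod 377)
  → matches H(m) = 22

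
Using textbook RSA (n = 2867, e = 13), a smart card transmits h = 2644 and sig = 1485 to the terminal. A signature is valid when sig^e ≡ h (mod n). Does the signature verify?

verifies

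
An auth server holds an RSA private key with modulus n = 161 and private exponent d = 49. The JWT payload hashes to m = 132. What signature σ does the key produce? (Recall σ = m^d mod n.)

90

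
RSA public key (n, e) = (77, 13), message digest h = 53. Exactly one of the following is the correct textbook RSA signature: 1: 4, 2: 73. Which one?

1

Candidate 1: Squares mod 77: 4^1≡4, 4^2≡16, 4^4≡25, 4^8≡9; 13 = 8 + 4 + 1, so 4^13 ≡ 9·25·4 ≡ 53 (mod 77)
  → matches h = 53
Candidate 2: Squares mod 77: 73^1≡73, 73^2≡16, 73^4≡25, 73^8≡9; 13 = 8 + 4 + 1, so 73^13 ≡ 9·25·73 ≡ 24 (mod 77)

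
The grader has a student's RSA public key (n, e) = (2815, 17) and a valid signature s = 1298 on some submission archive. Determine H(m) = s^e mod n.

1293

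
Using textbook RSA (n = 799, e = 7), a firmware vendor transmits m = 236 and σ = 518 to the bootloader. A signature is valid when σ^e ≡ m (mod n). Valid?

σ^2 ≡ 518^2 = 268324 ≡ 659
σ^4 ≡ 659^2 = 434281 ≡ 424
7 = 4 + 2 + 1, so σ^7 ≡ 424·659·518 ≡ 236 (mod 799)
σ^7 mod 799 = 236 matches m.

yes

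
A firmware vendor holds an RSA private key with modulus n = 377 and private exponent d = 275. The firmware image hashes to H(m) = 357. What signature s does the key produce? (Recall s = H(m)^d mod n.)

(H(m))^2 ≡ 357^2 = 127449 ≡ 23
(H(m))^4 ≡ 23^2 = 529 ≡ 152
(H(m))^8 ≡ 152^2 = 23104 ≡ 107
(H(m))^16 ≡ 107^2 = 11449 ≡ 139
(H(m))^32 ≡ 139^2 = 19321 ≡ 94
(H(m))^64 ≡ 94^2 = 8836 ≡ 165
(H(m))^128 ≡ 165^2 = 27225 ≡ 81
(H(m))^256 ≡ 81^2 = 6561 ≡ 152
275 = 256 + 16 + 2 + 1, so (H(m))^275 ≡ 152·139·23·357 ≡ 180 (mod 377)

180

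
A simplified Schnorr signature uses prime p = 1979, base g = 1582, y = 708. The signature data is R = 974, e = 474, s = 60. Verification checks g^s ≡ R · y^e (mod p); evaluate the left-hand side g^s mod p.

1554

1582^2 = 2502724 ≡ 1268
1582^4 ≡ 1268^2 = 1607824 ≡ 876
1582^8 ≡ 876^2 = 767376 ≡ 1503
1582^16 ≡ 1503^2 = 2259009 ≡ 970
1582^32 ≡ 970^2 = 940900 ≡ 875
60 = 32 + 16 + 8 + 4, so 1582^60 ≡ 875·970·1503·876 ≡ 1554 (mod 1979)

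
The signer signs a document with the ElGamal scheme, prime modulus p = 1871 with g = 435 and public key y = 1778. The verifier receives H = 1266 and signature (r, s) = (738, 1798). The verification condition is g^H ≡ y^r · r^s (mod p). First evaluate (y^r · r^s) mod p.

1778^2 = 3161284 ≡ 1165
1778^4 ≡ 1165^2 = 1357225 ≡ 750
1778^8 ≡ 750^2 = 562500 ≡ 1200
1778^16 ≡ 1200^2 = 1440000 ≡ 1201
1778^32 ≡ 1201^2 = 1442401 ≡ 1731
1778^64 ≡ 1731^2 = 2996361 ≡ 890
1778^128 ≡ 890^2 = 792100 ≡ 667
1778^256 ≡ 667^2 = 444889 ≡ 1462
1778^512 ≡ 1462^2 = 2137444 ≡ 762
738 = 512 + 128 + 64 + 32 + 2, so 1778^738 ≡ 762·667·890·1731·1165 ≡ 902 (mod 1871)
738^2 = 544644 ≡ 183
738^4 ≡ 183^2 = 33489 ≡ 1682
738^8 ≡ 1682^2 = 2829124 ≡ 172
738^16 ≡ 172^2 = 29584 ≡ 1519
738^32 ≡ 1519^2 = 2307361 ≡ 418
738^64 ≡ 418^2 = 174724 ≡ 721
738^128 ≡ 721^2 = 519841 ≡ 1574
738^256 ≡ 1574^2 = 2477476 ≡ 272
738^512 ≡ 272^2 = 73984 ≡ 1015
738^1024 ≡ 1015^2 = 1030225 ≡ 1175
1798 = 1024 + 512 + 256 + 4 + 2, so 738^1798 ≡ 1175·1015·272·1682·183 ≡ 530 (mod 1871)
y^r · r^s ≡ 902·530 = 478060 ≡ 955 (mod 1871)

955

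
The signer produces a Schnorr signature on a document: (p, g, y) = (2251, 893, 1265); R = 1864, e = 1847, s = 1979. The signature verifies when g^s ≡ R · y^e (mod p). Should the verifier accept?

g^s mod p:
893^2 = 797449 ≡ 595
893^4 ≡ 595^2 = 354025 ≡ 618
893^8 ≡ 618^2 = 381924 ≡ 1505
893^16 ≡ 1505^2 = 2265025 ≡ 519
893^32 ≡ 519^2 = 269361 ≡ 1492
893^64 ≡ 1492^2 = 2226064 ≡ 2076
893^128 ≡ 2076^2 = 4309776 ≡ 1362
893^256 ≡ 1362^2 = 1855044 ≡ 220
893^512 ≡ 220^2 = 48400 ≡ 1129
893^1024 ≡ 1129^2 = 1274641 ≡ 575
1979 = 1024 + 512 + 256 + 128 + 32 + 16 + 8 + 2 + 1, so 893^1979 ≡ 575·1129·220·1362·1492·519·1505·595·893 ≡ 1115 (mod 2251)
R · y^e mod p:
1265^2 = 1600225 ≡ 2015
1265^4 ≡ 2015^2 = 4060225 ≡ 1672
1265^8 ≡ 1672^2 = 2795584 ≡ 2093
1265^16 ≡ 2093^2 = 4380649 ≡ 203
1265^32 ≡ 203^2 = 41209 ≡ 691
1265^64 ≡ 691^2 = 477481 ≡ 269
1265^128 ≡ 269^2 = 72361 ≡ 329
1265^256 ≡ 329^2 = 108241 ≡ 193
1265^512 ≡ 193^2 = 37249 ≡ 1233
1265^1024 ≡ 1233^2 = 1520289 ≡ 864
1847 = 1024 + 512 + 256 + 32 + 16 + 4 + 2 + 1, so 1265^1847 ≡ 864·1233·193·691·203·1672·2015·1265 ≡ 680 (mod 2251)
1864·680 = 1267520 ≡ 207 (mod 2251)
1115 ≠ 207; the check fails.

reject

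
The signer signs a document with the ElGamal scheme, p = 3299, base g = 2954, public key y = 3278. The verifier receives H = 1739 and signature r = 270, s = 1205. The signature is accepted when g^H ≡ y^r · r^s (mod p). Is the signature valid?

Left side g^H mod p:
Squares mod 3299: 2954^1≡2954, 2954^2≡261, 2954^4≡2141, 2954^8≡1570, 2954^16≡547, 2954^32≡2299, 2954^64≡403, 2954^128≡758, 2954^256≡538, 2954^512≡2431, 2954^1024≡1252
1739 = 1024 + 512 + 128 + 64 + 8 + 2 + 1, so 2954^1739 ≡ 1252·2431·758·403·1570·261·2954 ≡ 1772 (mod 3299)
Right side y^r · r^s mod p:
Squares mod 3299: 3278^1≡3278, 3278^2≡441, 3278^4≡3139, 3278^8≡2507, 3278^16≡454, 3278^32≡1578, 3278^64≡2638, 3278^128≡1453, 3278^256≡3148
270 = 256 + 8 + 4 + 2, so 3278^270 ≡ 3148·2507·3139·441 ≡ 1610 (mod 3299)
Squares mod 3299: 270^1≡270, 270^2≡322, 270^4≡1415, 270^8≡3031, 270^16≡2545, 270^32≡1088, 270^64≡2702, 270^128≡117, 270^256≡493, 270^512≡2222, 270^1024≡1980
1205 = 1024 + 128 + 32 + 16 + 4 + 1, so 270^1205 ≡ 1980·117·1088·2545·1415·270 ≡ 640 (mod 3299)
1610·640 = 1030400 ≡ 1112 (mod 3299)
1772 ≠ 1112, so verification fails.

invalid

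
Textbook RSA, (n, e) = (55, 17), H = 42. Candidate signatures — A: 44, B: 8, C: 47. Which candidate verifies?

C

Candidate A: Squares mod 55: 44^1≡44, 44^2≡11, 44^4≡11, 44^8≡11, 44^16≡11; 17 = 16 + 1, so 44^17 ≡ 11·44 ≡ 44 (mod 55)
Candidate B: Squares mod 55: 8^1≡8, 8^2≡9, 8^4≡26, 8^8≡16, 8^16≡36; 17 = 16 + 1, so 8^17 ≡ 36·8 ≡ 13 (mod 55)
Candidate C: Squares mod 55: 47^1≡47, 47^2≡9, 47^4≡26, 47^8≡16, 47^16≡36; 17 = 16 + 1, so 47^17 ≡ 36·47 ≡ 42 (mod 55)
  → matches H = 42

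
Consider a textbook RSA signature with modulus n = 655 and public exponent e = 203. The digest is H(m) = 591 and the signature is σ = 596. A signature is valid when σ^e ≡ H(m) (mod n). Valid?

σ^2 ≡ 596^2 = 355216 ≡ 206
σ^4 ≡ 206^2 = 42436 ≡ 516
σ^8 ≡ 516^2 = 266256 ≡ 326
σ^16 ≡ 326^2 = 106276 ≡ 166
σ^32 ≡ 166^2 = 27556 ≡ 46
σ^64 ≡ 46^2 = 2116 ≡ 151
σ^128 ≡ 151^2 = 22801 ≡ 531
203 = 128 + 64 + 8 + 2 + 1, so σ^203 ≡ 531·151·326·206·596 ≡ 591 (mod 655)
σ^203 mod 655 = 591 matches H(m).

yes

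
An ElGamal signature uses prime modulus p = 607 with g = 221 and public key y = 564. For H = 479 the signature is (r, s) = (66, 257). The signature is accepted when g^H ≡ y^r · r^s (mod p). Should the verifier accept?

Left side g^H mod p:
221^479 mod 607 = 280
Right side y^r · r^s mod p:
564^66 mod 607 = 316
66^257 mod 607 = 508
316·508 = 160528 ≡ 280 (mod 607)
280 ≡ 280 (mod 607), so the signature is genuine.

accept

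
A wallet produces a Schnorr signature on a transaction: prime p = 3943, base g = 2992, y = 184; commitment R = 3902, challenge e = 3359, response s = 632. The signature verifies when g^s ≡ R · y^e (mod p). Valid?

yes

g^s mod p:
2992^2 = 8952064 ≡ 1454
2992^4 ≡ 1454^2 = 2114116 ≡ 668
2992^8 ≡ 668^2 = 446224 ≡ 665
2992^16 ≡ 665^2 = 442225 ≡ 609
2992^32 ≡ 609^2 = 370881 ≡ 239
2992^64 ≡ 239^2 = 57121 ≡ 1919
2992^128 ≡ 1919^2 = 3682561 ≡ 3742
2992^256 ≡ 3742^2 = 14002564 ≡ 971
2992^512 ≡ 971^2 = 942841 ≡ 464
632 = 512 + 64 + 32 + 16 + 8, so 2992^632 ≡ 464·1919·239·609·665 ≡ 678 (mod 3943)
R · y^e mod p:
184^2 = 33856 ≡ 2312
184^4 ≡ 2312^2 = 5345344 ≡ 2579
184^8 ≡ 2579^2 = 6651241 ≡ 3343
184^16 ≡ 3343^2 = 11175649 ≡ 1187
184^32 ≡ 1187^2 = 1408969 ≡ 1318
184^64 ≡ 1318^2 = 1737124 ≡ 2204
184^128 ≡ 2204^2 = 4857616 ≡ 3783
184^256 ≡ 3783^2 = 14311089 ≡ 1942
184^512 ≡ 1942^2 = 3771364 ≡ 1856
184^1024 ≡ 1856^2 = 3444736 ≡ 2497
184^2048 ≡ 2497^2 = 6235009 ≡ 1126
3359 = 2048 + 1024 + 256 + 16 + 8 + 4 + 2 + 1, so 184^3359 ≡ 1126·2497·1942·1187·3343·2579·2312·184 ≡ 849 (mod 3943)
3902·849 = 3312798 ≡ 678 (mod 3943)
678 ≡ 678 (mod 3943); signature holds.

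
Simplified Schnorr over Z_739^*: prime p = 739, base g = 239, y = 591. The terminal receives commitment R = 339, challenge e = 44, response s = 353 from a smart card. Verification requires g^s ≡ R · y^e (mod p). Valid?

g^s mod p:
Squares mod 739: 239^1≡239, 239^2≡218, 239^4≡228, 239^8≡254, 239^16≡223, 239^32≡216, 239^64≡99, 239^128≡194, 239^256≡686
353 = 256 + 64 + 32 + 1, so 239^353 ≡ 686·99·216·239 ≡ 454 (mod 739)
R · y^e mod p:
Squares mod 739: 591^1≡591, 591^2≡473, 591^4≡551, 591^8≡611, 591^16≡126, 591^32≡357
44 = 32 + 8 + 4, so 591^44 ≡ 357·611·551 ≡ 712 (mod 739)
339·712 = 241368 ≡ 454 (mod 739)
454 ≡ 454 (mod 739); signature holds.

yes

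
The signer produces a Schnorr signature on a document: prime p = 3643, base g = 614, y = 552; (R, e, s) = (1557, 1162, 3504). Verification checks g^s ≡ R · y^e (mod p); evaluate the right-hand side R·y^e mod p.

Squares mod 3643: 552^1≡552, 552^2≡2335, 552^4≡2297, 552^8≡1145, 552^16≡3188, 552^32≡3017, 552^64≡2075, 552^128≡3242, 552^256≡509, 552^512≡428, 552^1024≡1034
1162 = 1024 + 128 + 8 + 2, so 552^1162 ≡ 1034·3242·1145·2335 ≡ 137 (mod 3643)
R · y^e ≡ 1557·137 = 213309 ≡ 2015 (mod 3643)

2015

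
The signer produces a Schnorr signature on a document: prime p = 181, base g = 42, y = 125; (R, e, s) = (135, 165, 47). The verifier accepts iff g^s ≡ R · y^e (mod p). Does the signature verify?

verifies

g^s mod p:
42^47 mod 181 = 135
R · y^e mod p:
125^165 mod 181 = 1
135·1 = 135 ≡ 135 (mod 181)
135 ≡ 135 (mod 181); signature holds.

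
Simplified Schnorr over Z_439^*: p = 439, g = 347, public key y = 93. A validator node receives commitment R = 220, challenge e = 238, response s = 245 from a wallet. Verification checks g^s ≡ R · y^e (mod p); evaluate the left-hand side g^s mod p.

Squares mod 439: 347^1≡347, 347^2≡123, 347^4≡203, 347^8≡382, 347^16≡176, 347^32≡246, 347^64≡373, 347^128≡405
245 = 128 + 64 + 32 + 16 + 4 + 1, so 347^245 ≡ 405·373·246·176·203·347 ≡ 93 (mod 439)

93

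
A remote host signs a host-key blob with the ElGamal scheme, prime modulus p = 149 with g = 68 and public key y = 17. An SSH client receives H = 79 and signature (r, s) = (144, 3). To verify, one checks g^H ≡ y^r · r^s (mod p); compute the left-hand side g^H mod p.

Squares mod 149: 68^1≡68, 68^2≡5, 68^4≡25, 68^8≡29, 68^16≡96, 68^32≡127, 68^64≡37
79 = 64 + 8 + 4 + 2 + 1, so 68^79 ≡ 37·29·25·5·68 ≡ 61 (mod 149)

61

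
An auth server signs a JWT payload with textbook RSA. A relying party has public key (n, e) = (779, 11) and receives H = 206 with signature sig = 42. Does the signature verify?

verifies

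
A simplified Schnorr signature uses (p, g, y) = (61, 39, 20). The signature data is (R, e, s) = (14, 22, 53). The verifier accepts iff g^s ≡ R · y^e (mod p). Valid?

g^s mod p:
Squares mod 61: 39^1≡39, 39^2≡57, 39^4≡16, 39^8≡12, 39^16≡22, 39^32≡57
53 = 32 + 16 + 4 + 1, so 39^53 ≡ 57·22·16·39 ≡ 49 (mod 61)
R · y^e mod p:
Squares mod 61: 20^1≡20, 20^2≡34, 20^4≡58, 20^8≡9, 20^16≡20
22 = 16 + 4 + 2, so 20^22 ≡ 20·58·34 ≡ 34 (mod 61)
14·34 = 476 ≡ 49 (mod 61)
49 ≡ 49 (mod 61); signature holds.

yes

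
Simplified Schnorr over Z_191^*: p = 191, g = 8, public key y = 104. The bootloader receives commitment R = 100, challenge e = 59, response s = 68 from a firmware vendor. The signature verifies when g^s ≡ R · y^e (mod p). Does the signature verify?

does not verify

g^s mod p:
8^2 = 64
8^4 ≡ 64^2 = 4096 ≡ 85
8^8 ≡ 85^2 = 7225 ≡ 158
8^16 ≡ 158^2 = 24964 ≡ 134
8^32 ≡ 134^2 = 17956 ≡ 2
8^64 ≡ 2^2 = 4
68 = 64 + 4, so 8^68 ≡ 4·85 ≡ 149 (mod 191)
R · y^e mod p:
104^2 = 10816 ≡ 120
104^4 ≡ 120^2 = 14400 ≡ 75
104^8 ≡ 75^2 = 5625 ≡ 86
104^16 ≡ 86^2 = 7396 ≡ 138
104^32 ≡ 138^2 = 19044 ≡ 135
59 = 32 + 16 + 8 + 2 + 1, so 104^59 ≡ 135·138·86·120·104 ≡ 96 (mod 191)
100·96 = 9600 ≡ 50 (mod 191)
149 ≠ 50; the check fails.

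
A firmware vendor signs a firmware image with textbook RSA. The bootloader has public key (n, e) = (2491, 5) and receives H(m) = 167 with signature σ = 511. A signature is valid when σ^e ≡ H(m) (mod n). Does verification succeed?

passes

σ^5 mod 2491 = 167
167 = H(m), so the signature checks out.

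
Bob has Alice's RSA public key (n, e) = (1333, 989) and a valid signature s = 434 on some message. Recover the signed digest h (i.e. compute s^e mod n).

403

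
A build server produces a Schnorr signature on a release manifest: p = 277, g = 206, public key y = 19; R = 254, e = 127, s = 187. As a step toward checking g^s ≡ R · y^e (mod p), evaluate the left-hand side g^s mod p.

112

206^2 = 42436 ≡ 55
206^4 ≡ 55^2 = 3025 ≡ 255
206^8 ≡ 255^2 = 65025 ≡ 207
206^16 ≡ 207^2 = 42849 ≡ 191
206^32 ≡ 191^2 = 36481 ≡ 194
206^64 ≡ 194^2 = 37636 ≡ 241
206^128 ≡ 241^2 = 58081 ≡ 188
187 = 128 + 32 + 16 + 8 + 2 + 1, so 206^187 ≡ 188·194·191·207·55·206 ≡ 112 (mod 277)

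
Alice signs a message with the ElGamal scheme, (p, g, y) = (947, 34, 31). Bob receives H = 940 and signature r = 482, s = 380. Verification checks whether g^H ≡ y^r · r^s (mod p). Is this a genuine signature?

Left side g^H mod p:
34^2 = 1156 ≡ 209
34^4 ≡ 209^2 = 43681 ≡ 119
34^8 ≡ 119^2 = 14161 ≡ 903
34^16 ≡ 903^2 = 815409 ≡ 42
34^32 ≡ 42^2 = 1764 ≡ 817
34^64 ≡ 817^2 = 667489 ≡ 801
34^128 ≡ 801^2 = 641601 ≡ 482
34^256 ≡ 482^2 = 232324 ≡ 309
34^512 ≡ 309^2 = 95481 ≡ 781
940 = 512 + 256 + 128 + 32 + 8 + 4, so 34^940 ≡ 781·309·482·817·903·119 ≡ 232 (mod 947)
Right side y^r · r^s mod p:
31^2 = 961 ≡ 14
31^4 ≡ 14^2 = 196
31^8 ≡ 196^2 = 38416 ≡ 536
31^16 ≡ 536^2 = 287296 ≡ 355
31^32 ≡ 355^2 = 126025 ≡ 74
31^64 ≡ 74^2 = 5476 ≡ 741
31^128 ≡ 741^2 = 549081 ≡ 768
31^256 ≡ 768^2 = 589824 ≡ 790
482 = 256 + 128 + 64 + 32 + 2, so 31^482 ≡ 790·768·741·74·14 ≡ 517 (mod 947)
482^2 = 232324 ≡ 309
482^4 ≡ 309^2 = 95481 ≡ 781
482^8 ≡ 781^2 = 609961 ≡ 93
482^16 ≡ 93^2 = 8649 ≡ 126
482^32 ≡ 126^2 = 15876 ≡ 724
482^64 ≡ 724^2 = 524176 ≡ 485
482^128 ≡ 485^2 = 235225 ≡ 369
482^256 ≡ 369^2 = 136161 ≡ 740
380 = 256 + 64 + 32 + 16 + 8 + 4, so 482^380 ≡ 740·485·724·126·93·781 ≡ 888 (mod 947)
517·888 = 459096 ≡ 748 (mod 947)
232 ≠ 748, so verification fails.

forged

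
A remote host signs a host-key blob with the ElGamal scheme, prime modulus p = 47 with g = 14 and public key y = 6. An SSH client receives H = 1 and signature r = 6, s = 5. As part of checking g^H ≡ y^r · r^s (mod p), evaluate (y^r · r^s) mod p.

14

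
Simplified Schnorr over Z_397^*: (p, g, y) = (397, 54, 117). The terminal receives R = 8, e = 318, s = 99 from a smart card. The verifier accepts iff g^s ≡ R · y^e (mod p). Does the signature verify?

verifies

g^s mod p:
54^2 = 2916 ≡ 137
54^4 ≡ 137^2 = 18769 ≡ 110
54^8 ≡ 110^2 = 12100 ≡ 190
54^16 ≡ 190^2 = 36100 ≡ 370
54^32 ≡ 370^2 = 136900 ≡ 332
54^64 ≡ 332^2 = 110224 ≡ 255
99 = 64 + 32 + 2 + 1, so 54^99 ≡ 255·332·137·54 ≡ 334 (mod 397)
R · y^e mod p:
117^2 = 13689 ≡ 191
117^4 ≡ 191^2 = 36481 ≡ 354
117^8 ≡ 354^2 = 125316 ≡ 261
117^16 ≡ 261^2 = 68121 ≡ 234
117^32 ≡ 234^2 = 54756 ≡ 367
117^64 ≡ 367^2 = 134689 ≡ 106
117^128 ≡ 106^2 = 11236 ≡ 120
117^256 ≡ 120^2 = 14400 ≡ 108
318 = 256 + 32 + 16 + 8 + 4 + 2, so 117^318 ≡ 108·367·234·261·354·191 ≡ 141 (mod 397)
8·141 = 1128 ≡ 334 (mod 397)
334 ≡ 334 (mod 397); signature holds.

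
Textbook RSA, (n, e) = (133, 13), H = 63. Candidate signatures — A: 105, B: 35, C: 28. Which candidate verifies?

Candidate A: Squares mod 133: 105^1≡105, 105^2≡119, 105^4≡63, 105^8≡112; 13 = 8 + 4 + 1, so 105^13 ≡ 112·63·105 ≡ 70 (mod 133)
Candidate B: Squares mod 133: 35^1≡35, 35^2≡28, 35^4≡119, 35^8≡63; 13 = 8 + 4 + 1, so 35^13 ≡ 63·119·35 ≡ 119 (mod 133)
Candidate C: Squares mod 133: 28^1≡28, 28^2≡119, 28^4≡63, 28^8≡112; 13 = 8 + 4 + 1, so 28^13 ≡ 112·63·28 ≡ 63 (mod 133)
  → matches H = 63

C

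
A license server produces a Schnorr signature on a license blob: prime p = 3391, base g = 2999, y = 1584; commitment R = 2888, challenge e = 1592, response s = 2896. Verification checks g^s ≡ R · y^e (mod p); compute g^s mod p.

34

2999^2 = 8994001 ≡ 1069
2999^4 ≡ 1069^2 = 1142761 ≡ 3385
2999^8 ≡ 3385^2 = 11458225 ≡ 36
2999^16 ≡ 36^2 = 1296
2999^32 ≡ 1296^2 = 1679616 ≡ 1071
2999^64 ≡ 1071^2 = 1147041 ≡ 883
2999^128 ≡ 883^2 = 779689 ≡ 3150
2999^256 ≡ 3150^2 = 9922500 ≡ 434
2999^512 ≡ 434^2 = 188356 ≡ 1851
2999^1024 ≡ 1851^2 = 3426201 ≡ 1291
2999^2048 ≡ 1291^2 = 1666681 ≡ 1700
2896 = 2048 + 512 + 256 + 64 + 16, so 2999^2896 ≡ 1700·1851·434·883·1296 ≡ 34 (mod 3391)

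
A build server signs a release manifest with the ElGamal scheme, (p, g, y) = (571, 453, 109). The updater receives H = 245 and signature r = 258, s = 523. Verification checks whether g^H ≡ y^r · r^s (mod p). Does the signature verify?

Left side g^H mod p:
Squares mod 571: 453^1≡453, 453^2≡220, 453^4≡436, 453^8≡524, 453^16≡496, 453^32≡486, 453^64≡373, 453^128≡376
245 = 128 + 64 + 32 + 16 + 4 + 1, so 453^245 ≡ 376·373·486·496·436·453 ≡ 285 (mod 571)
Right side y^r · r^s mod p:
Squares mod 571: 109^1≡109, 109^2≡461, 109^4≡109, 109^8≡461, 109^16≡109, 109^32≡461, 109^64≡109, 109^128≡461, 109^256≡109
258 = 256 + 2, so 109^258 ≡ 109·461 ≡ 1 (mod 571)
Squares mod 571: 258^1≡258, 258^2≡328, 258^4≡236, 258^8≡309, 258^16≡124, 258^32≡530, 258^64≡539, 258^128≡453, 258^256≡220, 258^512≡436
523 = 512 + 8 + 2 + 1, so 258^523 ≡ 436·309·328·258 ≡ 285 (mod 571)
1·285 = 285 ≡ 285 (mod 571)
285 ≡ 285 (mod 571), so the signature is genuine.

verifies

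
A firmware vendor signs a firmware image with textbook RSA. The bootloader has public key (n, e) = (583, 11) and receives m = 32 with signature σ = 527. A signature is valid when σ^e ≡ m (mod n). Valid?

σ^2 ≡ 527^2 = 277729 ≡ 221
σ^4 ≡ 221^2 = 48841 ≡ 452
σ^8 ≡ 452^2 = 204304 ≡ 254
11 = 8 + 2 + 1, so σ^11 ≡ 254·221·527 ≡ 32 (mod 583)
σ^11 mod 583 = 32 matches m.

yes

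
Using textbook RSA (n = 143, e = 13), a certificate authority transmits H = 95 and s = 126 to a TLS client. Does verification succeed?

s^2 ≡ 126^2 = 15876 ≡ 3
s^4 ≡ 3^2 = 9
s^8 ≡ 9^2 = 81
13 = 8 + 4 + 1, so s^13 ≡ 81·9·126 ≡ 48 (mod 143)
48 ≠ 95, so verification fails.

fails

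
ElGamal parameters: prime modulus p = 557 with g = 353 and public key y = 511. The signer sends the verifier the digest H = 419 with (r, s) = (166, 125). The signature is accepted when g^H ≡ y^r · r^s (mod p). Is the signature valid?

Left side g^H mod p:
353^2 = 124609 ≡ 398
353^4 ≡ 398^2 = 158404 ≡ 216
353^8 ≡ 216^2 = 46656 ≡ 425
353^16 ≡ 425^2 = 180625 ≡ 157
353^32 ≡ 157^2 = 24649 ≡ 141
353^64 ≡ 141^2 = 19881 ≡ 386
353^128 ≡ 386^2 = 148996 ≡ 277
353^256 ≡ 277^2 = 76729 ≡ 420
419 = 256 + 128 + 32 + 2 + 1, so 353^419 ≡ 420·277·141·398·353 ≡ 381 (mod 557)
Right side y^r · r^s mod p:
511^2 = 261121 ≡ 445
511^4 ≡ 445^2 = 198025 ≡ 290
511^8 ≡ 290^2 = 84100 ≡ 550
511^16 ≡ 550^2 = 302500 ≡ 49
511^32 ≡ 49^2 = 2401 ≡ 173
511^64 ≡ 173^2 = 29929 ≡ 408
511^128 ≡ 408^2 = 166464 ≡ 478
166 = 128 + 32 + 4 + 2, so 511^166 ≡ 478·173·290·445 ≡ 225 (mod 557)
166^2 = 27556 ≡ 263
166^4 ≡ 263^2 = 69169 ≡ 101
166^8 ≡ 101^2 = 10201 ≡ 175
166^16 ≡ 175^2 = 30625 ≡ 547
166^32 ≡ 547^2 = 299209 ≡ 100
166^64 ≡ 100^2 = 10000 ≡ 531
125 = 64 + 32 + 16 + 8 + 4 + 1, so 166^125 ≡ 531·100·547·175·101·166 ≡ 350 (mod 557)
225·350 = 78750 ≡ 213 (mod 557)
381 ≠ 213, so verification fails.

invalid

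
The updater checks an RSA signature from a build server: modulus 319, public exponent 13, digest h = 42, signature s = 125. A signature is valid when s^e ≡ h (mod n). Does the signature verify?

verifies

s^13 mod 319 = 42
42 = h, so the signature checks out.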